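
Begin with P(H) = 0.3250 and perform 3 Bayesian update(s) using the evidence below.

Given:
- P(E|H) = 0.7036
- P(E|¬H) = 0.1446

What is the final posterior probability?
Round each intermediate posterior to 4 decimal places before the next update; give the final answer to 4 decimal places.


Sequential Bayesian updating:

Initial prior: P(H) = 0.3250

Update 1:
  P(E) = 0.7036 × 0.3250 + 0.1446 × 0.6750 = 0.22867000 + 0.09760500 = 0.32627500
  P(H|E) = 0.22867000 / 0.32627500 = 0.7009

Update 2:
  P(E) = 0.7036 × 0.7009 + 0.1446 × 0.2991 = 0.49315324 + 0.04324986 = 0.53640310
  P(H|E) = 0.49315324 / 0.53640310 = 0.9194

Update 3:
  P(E) = 0.7036 × 0.9194 + 0.1446 × 0.0806 = 0.64688984 + 0.01165476 = 0.65854460
  P(H|E) = 0.64688984 / 0.65854460 = 0.9823

Final posterior: 0.9823


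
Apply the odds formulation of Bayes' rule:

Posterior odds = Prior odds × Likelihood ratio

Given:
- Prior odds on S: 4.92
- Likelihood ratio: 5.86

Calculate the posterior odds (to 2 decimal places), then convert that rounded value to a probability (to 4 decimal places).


Step 1: Calculate posterior odds
Posterior odds = Prior odds × LR
               = 4.92 × 5.86
               = 28.83

Step 2: Convert to probability
P(S|E) = Posterior odds / (1 + Posterior odds)
       = 28.83 / (1 + 28.83)
       = 28.83 / 29.83
       = 0.9665

The evidence increased P(S) from 0.8311 to 0.9665.


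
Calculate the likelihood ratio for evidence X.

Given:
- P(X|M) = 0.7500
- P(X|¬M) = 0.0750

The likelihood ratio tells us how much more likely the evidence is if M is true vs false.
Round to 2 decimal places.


Likelihood Ratio (LR) = P(X|M) / P(X|¬M)

LR = 0.7500 / 0.0750
   = 10.00

The evidence is 10.00 times more likely if M is true than if M is false.
Because LR exceeds 1, X is evidence for M.


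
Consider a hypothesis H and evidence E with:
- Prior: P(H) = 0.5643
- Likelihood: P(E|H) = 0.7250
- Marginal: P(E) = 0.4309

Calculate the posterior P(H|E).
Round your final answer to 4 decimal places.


Using Bayes' theorem:

P(H|E) = P(E|H) × P(H) / P(E)
       = 0.7250 × 0.5643 / 0.4309
       = 0.40911750 / 0.4309
       = 0.9494

The evidence strengthens our belief in H.
Prior: 0.5643 → Posterior: 0.9494


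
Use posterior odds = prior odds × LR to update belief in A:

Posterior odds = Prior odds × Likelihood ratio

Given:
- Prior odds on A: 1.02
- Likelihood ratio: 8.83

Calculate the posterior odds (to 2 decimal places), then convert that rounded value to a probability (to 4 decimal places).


Step 1: Calculate posterior odds
Posterior odds = Prior odds × LR
               = 1.02 × 8.83
               = 9.01

Step 2: Convert to probability
P(A|E) = Posterior odds / (1 + Posterior odds)
       = 9.01 / (1 + 9.01)
       = 9.01 / 10.01
       = 0.9001

The evidence increased P(A) from 0.5050 to 0.9001.


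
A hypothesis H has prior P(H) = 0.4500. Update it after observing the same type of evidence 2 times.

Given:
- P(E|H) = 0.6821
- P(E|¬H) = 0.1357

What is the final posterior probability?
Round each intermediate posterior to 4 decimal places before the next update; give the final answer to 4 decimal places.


Sequential Bayesian updating:

Initial prior: P(H) = 0.4500

Update 1:
  P(E) = 0.6821 × 0.4500 + 0.1357 × 0.5500 = 0.30694500 + 0.07463500 = 0.38158000
  P(H|E) = 0.30694500 / 0.38158000 = 0.8044

Update 2:
  P(E) = 0.6821 × 0.8044 + 0.1357 × 0.1956 = 0.54868124 + 0.02654292 = 0.57522416
  P(H|E) = 0.54868124 / 0.57522416 = 0.9539

Final posterior: 0.9539


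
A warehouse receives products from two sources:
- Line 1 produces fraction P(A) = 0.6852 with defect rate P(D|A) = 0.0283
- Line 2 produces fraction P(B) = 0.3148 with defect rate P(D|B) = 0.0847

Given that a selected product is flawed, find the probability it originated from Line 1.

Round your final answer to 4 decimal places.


Let A = from Line 1, D = flawed

Given:
- P(A) = 0.6852, P(B) = 0.3148
- P(D|A) = 0.0283, P(D|B) = 0.0847

Step 1: Find P(D)
P(D) = P(D|A)P(A) + P(D|B)P(B)
     = 0.0283 × 0.6852 + 0.0847 × 0.3148
     = 0.01939116 + 0.02666356
     = 0.04605472

Step 2: Apply Bayes' theorem
P(A|D) = P(D|A)P(A) / P(D)
       = 0.01939116 / 0.04605472
       = 0.4210


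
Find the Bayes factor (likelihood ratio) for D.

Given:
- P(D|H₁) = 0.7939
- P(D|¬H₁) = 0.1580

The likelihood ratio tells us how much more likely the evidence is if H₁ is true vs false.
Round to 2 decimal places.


Likelihood Ratio (LR) = P(D|H₁) / P(D|¬H₁)

LR = 0.7939 / 0.1580
   = 5.02

The evidence is 5.02 times more likely if H₁ is true than if H₁ is false.
Because LR exceeds 1, D is evidence for H₁.


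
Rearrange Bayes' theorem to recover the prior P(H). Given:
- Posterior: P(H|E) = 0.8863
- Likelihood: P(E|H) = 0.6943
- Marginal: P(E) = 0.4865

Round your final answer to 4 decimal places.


From Bayes' theorem: P(H|E) = P(E|H) × P(H) / P(E)

Rearranging for P(H):
P(H) = P(H|E) × P(E) / P(E|H)
     = 0.8863 × 0.4865 / 0.6943
     = 0.43118495 / 0.6943
     = 0.6210


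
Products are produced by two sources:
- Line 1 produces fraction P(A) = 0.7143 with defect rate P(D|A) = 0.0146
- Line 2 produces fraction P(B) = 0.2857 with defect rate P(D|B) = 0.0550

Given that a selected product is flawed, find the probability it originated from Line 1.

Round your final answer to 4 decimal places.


Let A = from Line 1, D = flawed

Given:
- P(A) = 0.7143, P(B) = 0.2857
- P(D|A) = 0.0146, P(D|B) = 0.0550

Step 1: Find P(D)
P(D) = P(D|A)P(A) + P(D|B)P(B)
     = 0.0146 × 0.7143 + 0.0550 × 0.2857
     = 0.01042878 + 0.01571350
     = 0.02614228

Step 2: Apply Bayes' theorem
P(A|D) = P(D|A)P(A) / P(D)
       = 0.01042878 / 0.02614228
       = 0.3989


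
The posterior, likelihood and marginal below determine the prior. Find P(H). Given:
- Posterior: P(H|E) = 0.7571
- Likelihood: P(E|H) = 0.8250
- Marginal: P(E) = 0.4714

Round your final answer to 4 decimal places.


From Bayes' theorem: P(H|E) = P(E|H) × P(H) / P(E)

Rearranging for P(H):
P(H) = P(H|E) × P(E) / P(E|H)
     = 0.7571 × 0.4714 / 0.8250
     = 0.35689694 / 0.8250
     = 0.4326


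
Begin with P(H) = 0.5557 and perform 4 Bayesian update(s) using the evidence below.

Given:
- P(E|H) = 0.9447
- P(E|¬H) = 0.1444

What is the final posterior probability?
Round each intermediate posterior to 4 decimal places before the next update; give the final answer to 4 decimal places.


Sequential Bayesian updating:

Initial prior: P(H) = 0.5557

Update 1:
  P(E) = 0.9447 × 0.5557 + 0.1444 × 0.4443 = 0.52496979 + 0.06415692 = 0.58912671
  P(H|E) = 0.52496979 / 0.58912671 = 0.8911

Update 2:
  P(E) = 0.9447 × 0.8911 + 0.1444 × 0.1089 = 0.84182217 + 0.01572516 = 0.85754733
  P(H|E) = 0.84182217 / 0.85754733 = 0.9817

Update 3:
  P(E) = 0.9447 × 0.9817 + 0.1444 × 0.0183 = 0.92741199 + 0.00264252 = 0.93005451
  P(H|E) = 0.92741199 / 0.93005451 = 0.9972

Update 4:
  P(E) = 0.9447 × 0.9972 + 0.1444 × 0.0028 = 0.94205484 + 0.00040432 = 0.94245916
  P(H|E) = 0.94205484 / 0.94245916 = 0.9996

Final posterior: 0.9996


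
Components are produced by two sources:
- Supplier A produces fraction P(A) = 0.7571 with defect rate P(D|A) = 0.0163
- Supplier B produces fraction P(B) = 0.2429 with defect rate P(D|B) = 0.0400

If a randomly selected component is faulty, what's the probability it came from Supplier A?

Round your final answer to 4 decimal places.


Let A = from Supplier A, D = faulty

Given:
- P(A) = 0.7571, P(B) = 0.2429
- P(D|A) = 0.0163, P(D|B) = 0.0400

Step 1: Find P(D)
P(D) = P(D|A)P(A) + P(D|B)P(B)
     = 0.0163 × 0.7571 + 0.0400 × 0.2429
     = 0.01234073 + 0.00971600
     = 0.02205673

Step 2: Apply Bayes' theorem
P(A|D) = P(D|A)P(A) / P(D)
       = 0.01234073 / 0.02205673
       = 0.5595


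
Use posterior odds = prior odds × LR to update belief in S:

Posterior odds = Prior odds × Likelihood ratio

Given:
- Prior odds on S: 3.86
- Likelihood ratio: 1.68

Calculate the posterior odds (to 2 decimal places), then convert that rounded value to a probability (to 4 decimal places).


Step 1: Calculate posterior odds
Posterior odds = Prior odds × LR
               = 3.86 × 1.68
               = 6.48

Step 2: Convert to probability
P(S|E) = Posterior odds / (1 + Posterior odds)
       = 6.48 / (1 + 6.48)
       = 6.48 / 7.48
       = 0.8663

The evidence increased P(S) from 0.7942 to 0.8663.


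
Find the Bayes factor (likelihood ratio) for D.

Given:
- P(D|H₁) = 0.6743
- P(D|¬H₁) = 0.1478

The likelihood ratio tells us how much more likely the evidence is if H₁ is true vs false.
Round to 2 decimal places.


Likelihood Ratio (LR) = P(D|H₁) / P(D|¬H₁)

LR = 0.6743 / 0.1478
   = 4.56

The evidence is 4.56 times more likely if H₁ is true than if H₁ is false.
Because LR exceeds 1, D is evidence for H₁.


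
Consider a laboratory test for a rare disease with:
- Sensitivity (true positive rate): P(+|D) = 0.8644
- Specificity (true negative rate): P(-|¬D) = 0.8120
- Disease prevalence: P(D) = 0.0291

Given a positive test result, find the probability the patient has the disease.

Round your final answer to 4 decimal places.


Let D = has disease, + = positive test

Given:
- P(D) = 0.0291 (prevalence)
- P(+|D) = 0.8644 (sensitivity)
- P(-|¬D) = 0.8120 (specificity)
- P(+|¬D) = 0.1880 (false positive rate = 1 - specificity)

Step 1: Find P(+)
P(+) = P(+|D)P(D) + P(+|¬D)P(¬D)
     = 0.8644 × 0.0291 + 0.1880 × 0.9709
     = 0.02515404 + 0.18252920
     = 0.20768324

Step 2: Apply Bayes' theorem for P(D|+)
P(D|+) = P(+|D)P(D) / P(+)
       = 0.02515404 / 0.20768324
       = 0.1211


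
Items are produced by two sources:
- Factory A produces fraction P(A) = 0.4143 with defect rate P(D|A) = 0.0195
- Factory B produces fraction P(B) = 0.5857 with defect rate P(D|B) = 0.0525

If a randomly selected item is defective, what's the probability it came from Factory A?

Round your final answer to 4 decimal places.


Let A = from Factory A, D = defective

Given:
- P(A) = 0.4143, P(B) = 0.5857
- P(D|A) = 0.0195, P(D|B) = 0.0525

Step 1: Find P(D)
P(D) = P(D|A)P(A) + P(D|B)P(B)
     = 0.0195 × 0.4143 + 0.0525 × 0.5857
     = 0.00807885 + 0.03074925
     = 0.03882810

Step 2: Apply Bayes' theorem
P(A|D) = P(D|A)P(A) / P(D)
       = 0.00807885 / 0.03882810
       = 0.2081


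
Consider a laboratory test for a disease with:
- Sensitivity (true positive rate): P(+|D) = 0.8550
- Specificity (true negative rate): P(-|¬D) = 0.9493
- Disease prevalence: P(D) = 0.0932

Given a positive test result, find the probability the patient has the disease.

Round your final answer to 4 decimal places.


Let D = has disease, + = positive test

Given:
- P(D) = 0.0932 (prevalence)
- P(+|D) = 0.8550 (sensitivity)
- P(-|¬D) = 0.9493 (specificity)
- P(+|¬D) = 0.0507 (false positive rate = 1 - specificity)

Step 1: Find P(+)
P(+) = P(+|D)P(D) + P(+|¬D)P(¬D)
     = 0.8550 × 0.0932 + 0.0507 × 0.9068
     = 0.07968600 + 0.04597476
     = 0.12566076

Step 2: Apply Bayes' theorem for P(D|+)
P(D|+) = P(+|D)P(D) / P(+)
       = 0.07968600 / 0.12566076
       = 0.6341


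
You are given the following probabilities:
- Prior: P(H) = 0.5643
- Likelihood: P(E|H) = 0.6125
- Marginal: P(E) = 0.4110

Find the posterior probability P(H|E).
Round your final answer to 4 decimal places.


Using Bayes' theorem:

P(H|E) = P(E|H) × P(H) / P(E)
       = 0.6125 × 0.5643 / 0.4110
       = 0.34563375 / 0.4110
       = 0.8410

The evidence strengthens our belief in H.
Prior: 0.5643 → Posterior: 0.8410


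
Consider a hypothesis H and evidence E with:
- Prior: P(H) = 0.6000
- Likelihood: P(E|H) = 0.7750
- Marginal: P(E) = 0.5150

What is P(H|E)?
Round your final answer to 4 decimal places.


Using Bayes' theorem:

P(H|E) = P(E|H) × P(H) / P(E)
       = 0.7750 × 0.6000 / 0.5150
       = 0.46500000 / 0.5150
       = 0.9029

The evidence strengthens our belief in H.
Prior: 0.6000 → Posterior: 0.9029


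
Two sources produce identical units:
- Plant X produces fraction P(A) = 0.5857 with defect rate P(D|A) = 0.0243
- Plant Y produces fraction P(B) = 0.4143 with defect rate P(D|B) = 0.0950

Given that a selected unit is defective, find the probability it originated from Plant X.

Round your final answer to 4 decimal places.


Let A = from Plant X, D = defective

Given:
- P(A) = 0.5857, P(B) = 0.4143
- P(D|A) = 0.0243, P(D|B) = 0.0950

Step 1: Find P(D)
P(D) = P(D|A)P(A) + P(D|B)P(B)
     = 0.0243 × 0.5857 + 0.0950 × 0.4143
     = 0.01423251 + 0.03935850
     = 0.05359101

Step 2: Apply Bayes' theorem
P(A|D) = P(D|A)P(A) / P(D)
       = 0.01423251 / 0.05359101
       = 0.2656


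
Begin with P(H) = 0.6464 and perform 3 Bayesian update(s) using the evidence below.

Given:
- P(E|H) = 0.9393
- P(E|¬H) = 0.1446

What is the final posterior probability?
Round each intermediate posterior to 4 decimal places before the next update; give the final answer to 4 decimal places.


Sequential Bayesian updating:

Initial prior: P(H) = 0.6464

Update 1:
  P(E) = 0.9393 × 0.6464 + 0.1446 × 0.3536 = 0.60716352 + 0.05113056 = 0.65829408
  P(H|E) = 0.60716352 / 0.65829408 = 0.9223

Update 2:
  P(E) = 0.9393 × 0.9223 + 0.1446 × 0.0777 = 0.86631639 + 0.01123542 = 0.87755181
  P(H|E) = 0.86631639 / 0.87755181 = 0.9872

Update 3:
  P(E) = 0.9393 × 0.9872 + 0.1446 × 0.0128 = 0.92727696 + 0.00185088 = 0.92912784
  P(H|E) = 0.92727696 / 0.92912784 = 0.9980

Final posterior: 0.9980


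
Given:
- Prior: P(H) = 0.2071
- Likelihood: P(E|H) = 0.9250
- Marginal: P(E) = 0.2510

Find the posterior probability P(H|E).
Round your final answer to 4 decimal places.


Using Bayes' theorem:

P(H|E) = P(E|H) × P(H) / P(E)
       = 0.9250 × 0.2071 / 0.2510
       = 0.19156750 / 0.2510
       = 0.7632

The evidence strengthens our belief in H.
Prior: 0.2071 → Posterior: 0.7632


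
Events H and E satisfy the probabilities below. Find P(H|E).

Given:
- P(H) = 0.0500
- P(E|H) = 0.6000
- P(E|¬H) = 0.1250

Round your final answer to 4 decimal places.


Bayes' theorem: P(H|E) = P(E|H) × P(H) / P(E)

Step 1: Calculate P(E) using law of total probability
P(E) = P(E|H)P(H) + P(E|¬H)P(¬H)
     = 0.6000 × 0.0500 + 0.1250 × 0.9500
     = 0.03000000 + 0.11875000
     = 0.14875000

Step 2: Apply Bayes' theorem
P(H|E) = P(E|H) × P(H) / P(E)
       = 0.03000000 / 0.14875000
       = 0.2017


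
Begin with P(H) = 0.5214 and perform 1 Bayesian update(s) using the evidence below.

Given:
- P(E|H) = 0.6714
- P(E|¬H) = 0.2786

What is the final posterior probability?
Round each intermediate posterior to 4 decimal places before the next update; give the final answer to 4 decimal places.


Sequential Bayesian updating:

Initial prior: P(H) = 0.5214

Update 1:
  P(E) = 0.6714 × 0.5214 + 0.2786 × 0.4786 = 0.35006796 + 0.13333796 = 0.48340592
  P(H|E) = 0.35006796 / 0.48340592 = 0.7242

Final posterior: 0.7242


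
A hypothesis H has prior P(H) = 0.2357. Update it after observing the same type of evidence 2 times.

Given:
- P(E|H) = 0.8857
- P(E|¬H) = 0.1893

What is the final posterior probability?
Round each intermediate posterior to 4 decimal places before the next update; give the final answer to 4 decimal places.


Sequential Bayesian updating:

Initial prior: P(H) = 0.2357

Update 1:
  P(E) = 0.8857 × 0.2357 + 0.1893 × 0.7643 = 0.20875949 + 0.14468199 = 0.35344148
  P(H|E) = 0.20875949 / 0.35344148 = 0.5906

Update 2:
  P(E) = 0.8857 × 0.5906 + 0.1893 × 0.4094 = 0.52309442 + 0.07749942 = 0.60059384
  P(H|E) = 0.52309442 / 0.60059384 = 0.8710

Final posterior: 0.8710


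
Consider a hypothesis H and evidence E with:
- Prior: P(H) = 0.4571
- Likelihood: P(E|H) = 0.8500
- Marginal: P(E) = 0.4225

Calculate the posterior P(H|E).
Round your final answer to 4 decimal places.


Using Bayes' theorem:

P(H|E) = P(E|H) × P(H) / P(E)
       = 0.8500 × 0.4571 / 0.4225
       = 0.38853500 / 0.4225
       = 0.9196

The evidence strengthens our belief in H.
Prior: 0.4571 → Posterior: 0.9196


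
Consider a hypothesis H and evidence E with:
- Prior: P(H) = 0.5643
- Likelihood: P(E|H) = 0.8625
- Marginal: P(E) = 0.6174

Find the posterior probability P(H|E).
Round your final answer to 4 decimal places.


Using Bayes' theorem:

P(H|E) = P(E|H) × P(H) / P(E)
       = 0.8625 × 0.5643 / 0.6174
       = 0.48670875 / 0.6174
       = 0.7883

The evidence strengthens our belief in H.
Prior: 0.5643 → Posterior: 0.7883


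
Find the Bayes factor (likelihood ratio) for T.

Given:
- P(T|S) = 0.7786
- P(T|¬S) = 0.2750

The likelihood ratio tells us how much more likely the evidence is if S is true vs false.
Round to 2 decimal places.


Likelihood Ratio (LR) = P(T|S) / P(T|¬S)

LR = 0.7786 / 0.2750
   = 2.83

The evidence is 2.83 times more likely if S is true than if S is false.
LR > 1, so observing T raises the odds in favor of S.


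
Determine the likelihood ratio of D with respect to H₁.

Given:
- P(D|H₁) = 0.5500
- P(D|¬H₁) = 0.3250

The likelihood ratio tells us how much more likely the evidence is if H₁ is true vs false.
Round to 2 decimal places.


Likelihood Ratio (LR) = P(D|H₁) / P(D|¬H₁)

LR = 0.5500 / 0.3250
   = 1.69

The evidence is 1.69 times more likely if H₁ is true than if H₁ is false.
Because LR exceeds 1, D is evidence for H₁.


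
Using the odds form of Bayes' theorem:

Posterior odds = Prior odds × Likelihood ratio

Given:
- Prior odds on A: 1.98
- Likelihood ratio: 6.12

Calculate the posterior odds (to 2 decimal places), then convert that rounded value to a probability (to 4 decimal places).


Step 1: Calculate posterior odds
Posterior odds = Prior odds × LR
               = 1.98 × 6.12
               = 12.12

Step 2: Convert to probability
P(A|E) = Posterior odds / (1 + Posterior odds)
       = 12.12 / (1 + 12.12)
       = 12.12 / 13.12
       = 0.9238

The evidence increased P(A) from 0.6644 to 0.9238.


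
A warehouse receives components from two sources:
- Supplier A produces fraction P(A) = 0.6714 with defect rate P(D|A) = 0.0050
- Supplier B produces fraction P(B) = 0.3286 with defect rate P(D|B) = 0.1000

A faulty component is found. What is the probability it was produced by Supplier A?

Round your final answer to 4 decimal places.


Let A = from Supplier A, D = faulty

Given:
- P(A) = 0.6714, P(B) = 0.3286
- P(D|A) = 0.0050, P(D|B) = 0.1000

Step 1: Find P(D)
P(D) = P(D|A)P(A) + P(D|B)P(B)
     = 0.0050 × 0.6714 + 0.1000 × 0.3286
     = 0.00335700 + 0.03286000
     = 0.03621700

Step 2: Apply Bayes' theorem
P(A|D) = P(D|A)P(A) / P(D)
       = 0.00335700 / 0.03621700
       = 0.0927


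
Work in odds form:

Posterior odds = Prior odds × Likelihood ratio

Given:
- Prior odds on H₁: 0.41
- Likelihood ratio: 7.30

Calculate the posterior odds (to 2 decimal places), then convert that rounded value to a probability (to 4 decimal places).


Step 1: Calculate posterior odds
Posterior odds = Prior odds × LR
               = 0.41 × 7.30
               = 2.99

Step 2: Convert to probability
P(H₁|E) = Posterior odds / (1 + Posterior odds)
       = 2.99 / (1 + 2.99)
       = 2.99 / 3.99
       = 0.7494

The evidence increased P(H₁) from 0.2908 to 0.7494.


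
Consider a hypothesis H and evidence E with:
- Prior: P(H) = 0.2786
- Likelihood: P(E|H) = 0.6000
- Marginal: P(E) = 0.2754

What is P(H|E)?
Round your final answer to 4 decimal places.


Using Bayes' theorem:

P(H|E) = P(E|H) × P(H) / P(E)
       = 0.6000 × 0.2786 / 0.2754
       = 0.16716000 / 0.2754
       = 0.6070

The evidence strengthens our belief in H.
Prior: 0.2786 → Posterior: 0.6070


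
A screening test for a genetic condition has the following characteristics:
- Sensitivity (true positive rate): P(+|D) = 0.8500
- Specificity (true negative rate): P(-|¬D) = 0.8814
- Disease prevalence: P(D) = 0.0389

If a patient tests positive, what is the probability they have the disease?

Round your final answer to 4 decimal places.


Let D = has disease, + = positive test

Given:
- P(D) = 0.0389 (prevalence)
- P(+|D) = 0.8500 (sensitivity)
- P(-|¬D) = 0.8814 (specificity)
- P(+|¬D) = 0.1186 (false positive rate = 1 - specificity)

Step 1: Find P(+)
P(+) = P(+|D)P(D) + P(+|¬D)P(¬D)
     = 0.8500 × 0.0389 + 0.1186 × 0.9611
     = 0.03306500 + 0.11398646
     = 0.14705146

Step 2: Apply Bayes' theorem for P(D|+)
P(D|+) = P(+|D)P(D) / P(+)
       = 0.03306500 / 0.14705146
       = 0.2249


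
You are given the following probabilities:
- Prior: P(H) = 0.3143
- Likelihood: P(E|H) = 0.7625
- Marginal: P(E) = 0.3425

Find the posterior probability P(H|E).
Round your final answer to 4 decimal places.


Using Bayes' theorem:

P(H|E) = P(E|H) × P(H) / P(E)
       = 0.7625 × 0.3143 / 0.3425
       = 0.23965375 / 0.3425
       = 0.6997

The evidence strengthens our belief in H.
Prior: 0.3143 → Posterior: 0.6997


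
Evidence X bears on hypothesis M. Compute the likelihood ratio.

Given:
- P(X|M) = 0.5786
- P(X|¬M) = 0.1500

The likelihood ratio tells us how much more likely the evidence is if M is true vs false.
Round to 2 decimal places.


Likelihood Ratio (LR) = P(X|M) / P(X|¬M)

LR = 0.5786 / 0.1500
   = 3.86

The evidence is 3.86 times more likely if M is true than if M is false.
LR > 1, so observing X raises the odds in favor of M.


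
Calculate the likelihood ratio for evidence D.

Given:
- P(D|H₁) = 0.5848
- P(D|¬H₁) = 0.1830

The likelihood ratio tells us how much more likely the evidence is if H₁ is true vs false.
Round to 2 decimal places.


Likelihood Ratio (LR) = P(D|H₁) / P(D|¬H₁)

LR = 0.5848 / 0.1830
   = 3.20

The evidence is 3.20 times more likely if H₁ is true than if H₁ is false.
LR > 1, so observing D raises the odds in favor of H₁.


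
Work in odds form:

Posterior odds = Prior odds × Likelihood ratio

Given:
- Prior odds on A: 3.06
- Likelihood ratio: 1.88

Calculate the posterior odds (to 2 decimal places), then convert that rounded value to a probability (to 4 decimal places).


Step 1: Calculate posterior odds
Posterior odds = Prior odds × LR
               = 3.06 × 1.88
               = 5.75

Step 2: Convert to probability
P(A|E) = Posterior odds / (1 + Posterior odds)
       = 5.75 / (1 + 5.75)
       = 5.75 / 6.75
       = 0.8519

The evidence increased P(A) from 0.7537 to 0.8519.


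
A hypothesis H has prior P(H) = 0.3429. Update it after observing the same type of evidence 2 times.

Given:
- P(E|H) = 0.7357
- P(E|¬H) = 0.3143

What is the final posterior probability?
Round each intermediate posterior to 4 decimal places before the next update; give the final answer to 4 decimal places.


Sequential Bayesian updating:

Initial prior: P(H) = 0.3429

Update 1:
  P(E) = 0.7357 × 0.3429 + 0.3143 × 0.6571 = 0.25227153 + 0.20652653 = 0.45879806
  P(H|E) = 0.25227153 / 0.45879806 = 0.5499

Update 2:
  P(E) = 0.7357 × 0.5499 + 0.3143 × 0.4501 = 0.40456143 + 0.14146643 = 0.54602786
  P(H|E) = 0.40456143 / 0.54602786 = 0.7409

Final posterior: 0.7409


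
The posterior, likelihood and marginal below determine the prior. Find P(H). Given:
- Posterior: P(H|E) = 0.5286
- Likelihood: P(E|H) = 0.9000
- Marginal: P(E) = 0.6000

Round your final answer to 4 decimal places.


From Bayes' theorem: P(H|E) = P(E|H) × P(H) / P(E)

Rearranging for P(H):
P(H) = P(H|E) × P(E) / P(E|H)
     = 0.5286 × 0.6000 / 0.9000
     = 0.31716000 / 0.9000
     = 0.3524


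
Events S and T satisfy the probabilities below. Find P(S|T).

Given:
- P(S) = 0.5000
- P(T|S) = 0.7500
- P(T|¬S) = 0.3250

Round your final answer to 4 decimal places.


Bayes' theorem: P(S|T) = P(T|S) × P(S) / P(T)

Step 1: Calculate P(T) using law of total probability
P(T) = P(T|S)P(S) + P(T|¬S)P(¬S)
     = 0.7500 × 0.5000 + 0.3250 × 0.5000
     = 0.37500000 + 0.16250000
     = 0.53750000

Step 2: Apply Bayes' theorem
P(S|T) = P(T|S) × P(S) / P(T)
       = 0.37500000 / 0.53750000
       = 0.6977


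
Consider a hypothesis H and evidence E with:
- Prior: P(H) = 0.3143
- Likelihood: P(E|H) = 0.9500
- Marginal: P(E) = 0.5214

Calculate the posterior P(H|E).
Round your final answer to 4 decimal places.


Using Bayes' theorem:

P(H|E) = P(E|H) × P(H) / P(E)
       = 0.9500 × 0.3143 / 0.5214
       = 0.29858500 / 0.5214
       = 0.5727

The evidence strengthens our belief in H.
Prior: 0.3143 → Posterior: 0.5727


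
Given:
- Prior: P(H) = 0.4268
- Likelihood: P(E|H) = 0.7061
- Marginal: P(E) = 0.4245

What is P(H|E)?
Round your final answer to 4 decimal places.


Using Bayes' theorem:

P(H|E) = P(E|H) × P(H) / P(E)
       = 0.7061 × 0.4268 / 0.4245
       = 0.30136348 / 0.4245
       = 0.7099

The evidence strengthens our belief in H.
Prior: 0.4268 → Posterior: 0.7099


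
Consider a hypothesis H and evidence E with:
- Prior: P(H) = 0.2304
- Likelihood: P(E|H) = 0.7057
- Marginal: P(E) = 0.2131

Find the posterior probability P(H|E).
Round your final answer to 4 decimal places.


Using Bayes' theorem:

P(H|E) = P(E|H) × P(H) / P(E)
       = 0.7057 × 0.2304 / 0.2131
       = 0.16259328 / 0.2131
       = 0.7630

The evidence strengthens our belief in H.
Prior: 0.2304 → Posterior: 0.7630


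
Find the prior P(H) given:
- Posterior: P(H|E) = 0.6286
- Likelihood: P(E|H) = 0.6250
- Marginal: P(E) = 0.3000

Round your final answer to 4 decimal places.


From Bayes' theorem: P(H|E) = P(E|H) × P(H) / P(E)

Rearranging for P(H):
P(H) = P(H|E) × P(E) / P(E|H)
     = 0.6286 × 0.3000 / 0.6250
     = 0.18858000 / 0.6250
     = 0.3017


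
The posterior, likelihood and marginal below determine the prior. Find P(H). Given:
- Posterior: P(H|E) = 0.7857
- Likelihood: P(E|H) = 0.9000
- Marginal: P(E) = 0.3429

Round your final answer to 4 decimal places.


From Bayes' theorem: P(H|E) = P(E|H) × P(H) / P(E)

Rearranging for P(H):
P(H) = P(H|E) × P(E) / P(E|H)
     = 0.7857 × 0.3429 / 0.9000
     = 0.26941653 / 0.9000
     = 0.2994


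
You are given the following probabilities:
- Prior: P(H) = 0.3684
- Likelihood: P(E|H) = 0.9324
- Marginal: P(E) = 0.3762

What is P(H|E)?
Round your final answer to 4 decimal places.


Using Bayes' theorem:

P(H|E) = P(E|H) × P(H) / P(E)
       = 0.9324 × 0.3684 / 0.3762
       = 0.34349616 / 0.3762
       = 0.9131

The evidence strengthens our belief in H.
Prior: 0.3684 → Posterior: 0.9131


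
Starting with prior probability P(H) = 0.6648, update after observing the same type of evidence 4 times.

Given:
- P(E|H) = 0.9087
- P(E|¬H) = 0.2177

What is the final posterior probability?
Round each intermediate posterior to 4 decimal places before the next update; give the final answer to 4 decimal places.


Sequential Bayesian updating:

Initial prior: P(H) = 0.6648

Update 1:
  P(E) = 0.9087 × 0.6648 + 0.2177 × 0.3352 = 0.60410376 + 0.07297304 = 0.67707680
  P(H|E) = 0.60410376 / 0.67707680 = 0.8922

Update 2:
  P(E) = 0.9087 × 0.8922 + 0.2177 × 0.1078 = 0.81074214 + 0.02346806 = 0.83421020
  P(H|E) = 0.81074214 / 0.83421020 = 0.9719

Update 3:
  P(E) = 0.9087 × 0.9719 + 0.2177 × 0.0281 = 0.88316553 + 0.00611737 = 0.88928290
  P(H|E) = 0.88316553 / 0.88928290 = 0.9931

Update 4:
  P(E) = 0.9087 × 0.9931 + 0.2177 × 0.0069 = 0.90242997 + 0.00150213 = 0.90393210
  P(H|E) = 0.90242997 / 0.90393210 = 0.9983

Final posterior: 0.9983


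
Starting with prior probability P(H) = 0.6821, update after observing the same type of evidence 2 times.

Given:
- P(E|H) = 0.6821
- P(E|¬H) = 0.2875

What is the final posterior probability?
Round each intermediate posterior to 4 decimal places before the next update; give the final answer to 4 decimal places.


Sequential Bayesian updating:

Initial prior: P(H) = 0.6821

Update 1:
  P(E) = 0.6821 × 0.6821 + 0.2875 × 0.3179 = 0.46526041 + 0.09139625 = 0.55665666
  P(H|E) = 0.46526041 / 0.55665666 = 0.8358

Update 2:
  P(E) = 0.6821 × 0.8358 + 0.2875 × 0.1642 = 0.57009918 + 0.04720750 = 0.61730668
  P(H|E) = 0.57009918 / 0.61730668 = 0.9235

Final posterior: 0.9235


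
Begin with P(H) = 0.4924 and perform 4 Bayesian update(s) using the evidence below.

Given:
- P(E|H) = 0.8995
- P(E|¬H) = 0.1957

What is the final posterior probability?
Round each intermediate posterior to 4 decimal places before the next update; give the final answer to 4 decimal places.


Sequential Bayesian updating:

Initial prior: P(H) = 0.4924

Update 1:
  P(E) = 0.8995 × 0.4924 + 0.1957 × 0.5076 = 0.44291380 + 0.09933732 = 0.54225112
  P(H|E) = 0.44291380 / 0.54225112 = 0.8168

Update 2:
  P(E) = 0.8995 × 0.8168 + 0.1957 × 0.1832 = 0.73471160 + 0.03585224 = 0.77056384
  P(H|E) = 0.73471160 / 0.77056384 = 0.9535

Update 3:
  P(E) = 0.8995 × 0.9535 + 0.1957 × 0.0465 = 0.85767325 + 0.00910005 = 0.86677330
  P(H|E) = 0.85767325 / 0.86677330 = 0.9895

Update 4:
  P(E) = 0.8995 × 0.9895 + 0.1957 × 0.0105 = 0.89005525 + 0.00205485 = 0.89211010
  P(H|E) = 0.89005525 / 0.89211010 = 0.9977

Final posterior: 0.9977


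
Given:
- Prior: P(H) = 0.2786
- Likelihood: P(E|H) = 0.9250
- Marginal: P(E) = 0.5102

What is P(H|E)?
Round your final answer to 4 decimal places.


Using Bayes' theorem:

P(H|E) = P(E|H) × P(H) / P(E)
       = 0.9250 × 0.2786 / 0.5102
       = 0.25770500 / 0.5102
       = 0.5051

The evidence strengthens our belief in H.
Prior: 0.2786 → Posterior: 0.5051


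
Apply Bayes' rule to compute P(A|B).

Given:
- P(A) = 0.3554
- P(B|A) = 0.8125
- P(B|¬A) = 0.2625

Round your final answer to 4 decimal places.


Bayes' theorem: P(A|B) = P(B|A) × P(A) / P(B)

Step 1: Calculate P(B) using law of total probability
P(B) = P(B|A)P(A) + P(B|¬A)P(¬A)
     = 0.8125 × 0.3554 + 0.2625 × 0.6446
     = 0.28876250 + 0.16920750
     = 0.45797000

Step 2: Apply Bayes' theorem
P(A|B) = P(B|A) × P(A) / P(B)
       = 0.28876250 / 0.45797000
       = 0.6305


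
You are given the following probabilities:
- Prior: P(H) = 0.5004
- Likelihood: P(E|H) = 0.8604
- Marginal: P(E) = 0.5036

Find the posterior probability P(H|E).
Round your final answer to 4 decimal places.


Using Bayes' theorem:

P(H|E) = P(E|H) × P(H) / P(E)
       = 0.8604 × 0.5004 / 0.5036
       = 0.43054416 / 0.5036
       = 0.8549

The evidence strengthens our belief in H.
Prior: 0.5004 → Posterior: 0.8549


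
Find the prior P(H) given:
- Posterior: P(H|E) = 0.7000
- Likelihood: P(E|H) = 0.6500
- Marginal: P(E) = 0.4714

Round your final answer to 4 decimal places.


From Bayes' theorem: P(H|E) = P(E|H) × P(H) / P(E)

Rearranging for P(H):
P(H) = P(H|E) × P(E) / P(E|H)
     = 0.7000 × 0.4714 / 0.6500
     = 0.32998000 / 0.6500
     = 0.5077


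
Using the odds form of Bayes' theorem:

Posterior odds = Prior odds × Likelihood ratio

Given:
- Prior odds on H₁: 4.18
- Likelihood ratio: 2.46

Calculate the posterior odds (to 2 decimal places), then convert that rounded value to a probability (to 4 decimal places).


Step 1: Calculate posterior odds
Posterior odds = Prior odds × LR
               = 4.18 × 2.46
               = 10.28

Step 2: Convert to probability
P(H₁|E) = Posterior odds / (1 + Posterior odds)
       = 10.28 / (1 + 10.28)
       = 10.28 / 11.28
       = 0.9113

The evidence increased P(H₁) from 0.8069 to 0.9113.


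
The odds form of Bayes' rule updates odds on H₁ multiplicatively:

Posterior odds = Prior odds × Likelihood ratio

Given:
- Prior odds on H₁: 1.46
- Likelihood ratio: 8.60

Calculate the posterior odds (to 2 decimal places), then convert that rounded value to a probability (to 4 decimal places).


Step 1: Calculate posterior odds
Posterior odds = Prior odds × LR
               = 1.46 × 8.60
               = 12.56

Step 2: Convert to probability
P(H₁|E) = Posterior odds / (1 + Posterior odds)
       = 12.56 / (1 + 12.56)
       = 12.56 / 13.56
       = 0.9263

The evidence increased P(H₁) from 0.5935 to 0.9263.


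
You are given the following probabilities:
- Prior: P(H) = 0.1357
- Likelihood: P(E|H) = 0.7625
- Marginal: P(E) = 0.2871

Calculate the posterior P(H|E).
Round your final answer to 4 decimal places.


Using Bayes' theorem:

P(H|E) = P(E|H) × P(H) / P(E)
       = 0.7625 × 0.1357 / 0.2871
       = 0.10347125 / 0.2871
       = 0.3604

The evidence strengthens our belief in H.
Prior: 0.1357 → Posterior: 0.3604


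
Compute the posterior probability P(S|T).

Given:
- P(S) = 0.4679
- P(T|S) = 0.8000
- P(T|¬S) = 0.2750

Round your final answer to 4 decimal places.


Bayes' theorem: P(S|T) = P(T|S) × P(S) / P(T)

Step 1: Calculate P(T) using law of total probability
P(T) = P(T|S)P(S) + P(T|¬S)P(¬S)
     = 0.8000 × 0.4679 + 0.2750 × 0.5321
     = 0.37432000 + 0.14632750
     = 0.52064750

Step 2: Apply Bayes' theorem
P(S|T) = P(T|S) × P(S) / P(T)
       = 0.37432000 / 0.52064750
       = 0.7190


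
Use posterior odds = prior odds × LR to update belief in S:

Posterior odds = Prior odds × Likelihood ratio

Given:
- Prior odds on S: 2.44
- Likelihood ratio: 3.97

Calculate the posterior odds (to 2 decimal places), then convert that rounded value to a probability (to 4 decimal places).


Step 1: Calculate posterior odds
Posterior odds = Prior odds × LR
               = 2.44 × 3.97
               = 9.69

Step 2: Convert to probability
P(S|E) = Posterior odds / (1 + Posterior odds)
       = 9.69 / (1 + 9.69)
       = 9.69 / 10.69
       = 0.9065

The evidence increased P(S) from 0.7093 to 0.9065.


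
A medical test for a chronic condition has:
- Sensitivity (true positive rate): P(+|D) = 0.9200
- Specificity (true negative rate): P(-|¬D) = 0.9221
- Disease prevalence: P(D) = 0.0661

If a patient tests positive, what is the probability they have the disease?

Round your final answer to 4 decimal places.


Let D = has disease, + = positive test

Given:
- P(D) = 0.0661 (prevalence)
- P(+|D) = 0.9200 (sensitivity)
- P(-|¬D) = 0.9221 (specificity)
- P(+|¬D) = 0.0779 (false positive rate = 1 - specificity)

Step 1: Find P(+)
P(+) = P(+|D)P(D) + P(+|¬D)P(¬D)
     = 0.9200 × 0.0661 + 0.0779 × 0.9339
     = 0.06081200 + 0.07275081
     = 0.13356281

Step 2: Apply Bayes' theorem for P(D|+)
P(D|+) = P(+|D)P(D) / P(+)
       = 0.06081200 / 0.13356281
       = 0.4553


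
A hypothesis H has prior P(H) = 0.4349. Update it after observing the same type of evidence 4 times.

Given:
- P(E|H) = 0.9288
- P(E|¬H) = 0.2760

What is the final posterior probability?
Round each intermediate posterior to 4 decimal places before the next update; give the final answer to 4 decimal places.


Sequential Bayesian updating:

Initial prior: P(H) = 0.4349

Update 1:
  P(E) = 0.9288 × 0.4349 + 0.2760 × 0.5651 = 0.40393512 + 0.15596760 = 0.55990272
  P(H|E) = 0.40393512 / 0.55990272 = 0.7214

Update 2:
  P(E) = 0.9288 × 0.7214 + 0.2760 × 0.2786 = 0.67003632 + 0.07689360 = 0.74692992
  P(H|E) = 0.67003632 / 0.74692992 = 0.8971

Update 3:
  P(E) = 0.9288 × 0.8971 + 0.2760 × 0.1029 = 0.83322648 + 0.02840040 = 0.86162688
  P(H|E) = 0.83322648 / 0.86162688 = 0.9670

Update 4:
  P(E) = 0.9288 × 0.9670 + 0.2760 × 0.0330 = 0.89814960 + 0.00910800 = 0.90725760
  P(H|E) = 0.89814960 / 0.90725760 = 0.9900

Final posterior: 0.9900


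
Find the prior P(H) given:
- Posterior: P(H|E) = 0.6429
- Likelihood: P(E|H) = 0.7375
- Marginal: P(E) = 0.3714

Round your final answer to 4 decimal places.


From Bayes' theorem: P(H|E) = P(E|H) × P(H) / P(E)

Rearranging for P(H):
P(H) = P(H|E) × P(E) / P(E|H)
     = 0.6429 × 0.3714 / 0.7375
     = 0.23877306 / 0.7375
     = 0.3238


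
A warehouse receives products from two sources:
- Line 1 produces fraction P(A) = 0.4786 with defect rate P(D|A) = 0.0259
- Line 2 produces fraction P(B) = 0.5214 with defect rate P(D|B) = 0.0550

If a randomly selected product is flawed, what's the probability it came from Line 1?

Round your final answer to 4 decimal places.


Let A = from Line 1, D = flawed

Given:
- P(A) = 0.4786, P(B) = 0.5214
- P(D|A) = 0.0259, P(D|B) = 0.0550

Step 1: Find P(D)
P(D) = P(D|A)P(A) + P(D|B)P(B)
     = 0.0259 × 0.4786 + 0.0550 × 0.5214
     = 0.01239574 + 0.02867700
     = 0.04107274

Step 2: Apply Bayes' theorem
P(A|D) = P(D|A)P(A) / P(D)
       = 0.01239574 / 0.04107274
       = 0.3018


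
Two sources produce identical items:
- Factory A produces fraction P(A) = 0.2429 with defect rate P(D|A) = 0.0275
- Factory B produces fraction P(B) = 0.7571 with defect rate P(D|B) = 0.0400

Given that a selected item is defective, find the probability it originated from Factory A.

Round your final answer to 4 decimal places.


Let A = from Factory A, D = defective

Given:
- P(A) = 0.2429, P(B) = 0.7571
- P(D|A) = 0.0275, P(D|B) = 0.0400

Step 1: Find P(D)
P(D) = P(D|A)P(A) + P(D|B)P(B)
     = 0.0275 × 0.2429 + 0.0400 × 0.7571
     = 0.00667975 + 0.03028400
     = 0.03696375

Step 2: Apply Bayes' theorem
P(A|D) = P(D|A)P(A) / P(D)
       = 0.00667975 / 0.03696375
       = 0.1807


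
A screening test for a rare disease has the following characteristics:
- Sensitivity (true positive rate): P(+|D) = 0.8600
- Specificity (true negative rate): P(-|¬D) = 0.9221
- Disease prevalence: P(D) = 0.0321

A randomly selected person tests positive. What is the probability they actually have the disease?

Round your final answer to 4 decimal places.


Let D = has disease, + = positive test

Given:
- P(D) = 0.0321 (prevalence)
- P(+|D) = 0.8600 (sensitivity)
- P(-|¬D) = 0.9221 (specificity)
- P(+|¬D) = 0.0779 (false positive rate = 1 - specificity)

Step 1: Find P(+)
P(+) = P(+|D)P(D) + P(+|¬D)P(¬D)
     = 0.8600 × 0.0321 + 0.0779 × 0.9679
     = 0.02760600 + 0.07539941
     = 0.10300541

Step 2: Apply Bayes' theorem for P(D|+)
P(D|+) = P(+|D)P(D) / P(+)
       = 0.02760600 / 0.10300541
       = 0.2680


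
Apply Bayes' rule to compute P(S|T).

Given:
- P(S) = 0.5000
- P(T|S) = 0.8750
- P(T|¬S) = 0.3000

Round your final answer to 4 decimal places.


Bayes' theorem: P(S|T) = P(T|S) × P(S) / P(T)

Step 1: Calculate P(T) using law of total probability
P(T) = P(T|S)P(S) + P(T|¬S)P(¬S)
     = 0.8750 × 0.5000 + 0.3000 × 0.5000
     = 0.43750000 + 0.15000000
     = 0.58750000

Step 2: Apply Bayes' theorem
P(S|T) = P(T|S) × P(S) / P(T)
       = 0.43750000 / 0.58750000
       = 0.7447


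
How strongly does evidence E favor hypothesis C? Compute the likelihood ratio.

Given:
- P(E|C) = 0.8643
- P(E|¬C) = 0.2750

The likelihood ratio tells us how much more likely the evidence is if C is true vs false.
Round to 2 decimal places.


Likelihood Ratio (LR) = P(E|C) / P(E|¬C)

LR = 0.8643 / 0.2750
   = 3.14

The evidence is 3.14 times more likely if C is true than if C is false.
Because LR exceeds 1, E is evidence for C.


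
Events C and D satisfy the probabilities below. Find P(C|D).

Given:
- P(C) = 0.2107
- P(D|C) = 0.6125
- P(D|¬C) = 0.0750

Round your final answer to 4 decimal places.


Bayes' theorem: P(C|D) = P(D|C) × P(C) / P(D)

Step 1: Calculate P(D) using law of total probability
P(D) = P(D|C)P(C) + P(D|¬C)P(¬C)
     = 0.6125 × 0.2107 + 0.0750 × 0.7893
     = 0.12905375 + 0.05919750
     = 0.18825125

Step 2: Apply Bayes' theorem
P(C|D) = P(D|C) × P(C) / P(D)
       = 0.12905375 / 0.18825125
       = 0.6855


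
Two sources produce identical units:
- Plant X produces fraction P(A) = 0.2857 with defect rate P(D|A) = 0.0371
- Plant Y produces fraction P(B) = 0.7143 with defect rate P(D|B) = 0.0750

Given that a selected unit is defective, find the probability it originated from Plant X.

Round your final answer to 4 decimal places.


Let A = from Plant X, D = defective

Given:
- P(A) = 0.2857, P(B) = 0.7143
- P(D|A) = 0.0371, P(D|B) = 0.0750

Step 1: Find P(D)
P(D) = P(D|A)P(A) + P(D|B)P(B)
     = 0.0371 × 0.2857 + 0.0750 × 0.7143
     = 0.01059947 + 0.05357250
     = 0.06417197

Step 2: Apply Bayes' theorem
P(A|D) = P(D|A)P(A) / P(D)
       = 0.01059947 / 0.06417197
       = 0.1652


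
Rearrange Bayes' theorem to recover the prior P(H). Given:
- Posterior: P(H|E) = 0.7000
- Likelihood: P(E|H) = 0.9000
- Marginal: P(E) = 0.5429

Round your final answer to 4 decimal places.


From Bayes' theorem: P(H|E) = P(E|H) × P(H) / P(E)

Rearranging for P(H):
P(H) = P(H|E) × P(E) / P(E|H)
     = 0.7000 × 0.5429 / 0.9000
     = 0.38003000 / 0.9000
     = 0.4223


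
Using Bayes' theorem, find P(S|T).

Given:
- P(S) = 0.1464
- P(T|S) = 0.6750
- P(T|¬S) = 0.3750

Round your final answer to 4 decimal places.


Bayes' theorem: P(S|T) = P(T|S) × P(S) / P(T)

Step 1: Calculate P(T) using law of total probability
P(T) = P(T|S)P(S) + P(T|¬S)P(¬S)
     = 0.6750 × 0.1464 + 0.3750 × 0.8536
     = 0.09882000 + 0.32010000
     = 0.41892000

Step 2: Apply Bayes' theorem
P(S|T) = P(T|S) × P(S) / P(T)
       = 0.09882000 / 0.41892000
       = 0.2359
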